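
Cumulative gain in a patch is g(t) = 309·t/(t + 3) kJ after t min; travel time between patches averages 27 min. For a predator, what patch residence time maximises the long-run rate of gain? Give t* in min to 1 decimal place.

9.0 min

Optimal t* satisfies g'(t*) = g(t*)/(T + t*).
g'(t) = 309·3/(t + 3)². Setting 309·3/(t+3)² = 309t/[(t+3)(27+t)] gives 3(27+t) = t(t+3), so t² = 3×27 = 81.
t* = √81 = 9 min.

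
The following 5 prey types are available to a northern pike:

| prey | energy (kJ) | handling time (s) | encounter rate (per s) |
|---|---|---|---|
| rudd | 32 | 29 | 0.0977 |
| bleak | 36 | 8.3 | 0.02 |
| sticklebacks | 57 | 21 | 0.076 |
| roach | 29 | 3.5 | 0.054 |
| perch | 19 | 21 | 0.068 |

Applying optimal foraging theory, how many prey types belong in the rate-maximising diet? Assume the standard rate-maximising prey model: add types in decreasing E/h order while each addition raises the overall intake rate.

Profitabilities (E/h, kJ/s): roach 8.29, bleak 4.34, sticklebacks 2.71, rudd 1.1, perch 0.905. Add prey in this order while the next type's profitability exceeds the intake rate on those already taken.
Rate on top 1: 1.317. bleak: 4.34 > 1.317 → include.
Rate on top 2: 1.687. sticklebacks: 2.71 > 1.687 → include.
Rate on top 3: 2.243. rudd: 1.1 < 2.243 → exclude; stop.
Optimal diet: roach, bleak, sticklebacks — 3 of 5 types.

3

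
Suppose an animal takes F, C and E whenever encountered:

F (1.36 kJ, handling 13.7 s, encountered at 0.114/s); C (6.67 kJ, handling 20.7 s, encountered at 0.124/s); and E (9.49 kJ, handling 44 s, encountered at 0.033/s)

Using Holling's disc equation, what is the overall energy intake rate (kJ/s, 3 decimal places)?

Energy encountered per unit search time: 0.114×1.36 + 0.124×6.67 + 0.033×9.49 = 1.295 kJ/s.
Handling time per unit search time: 0.114×13.7 + 0.124×20.7 + 0.033×44 = 5.581.
Rate = 1.295/(1 + 5.581) = 0.1968 kJ/s.

0.197 kJ/s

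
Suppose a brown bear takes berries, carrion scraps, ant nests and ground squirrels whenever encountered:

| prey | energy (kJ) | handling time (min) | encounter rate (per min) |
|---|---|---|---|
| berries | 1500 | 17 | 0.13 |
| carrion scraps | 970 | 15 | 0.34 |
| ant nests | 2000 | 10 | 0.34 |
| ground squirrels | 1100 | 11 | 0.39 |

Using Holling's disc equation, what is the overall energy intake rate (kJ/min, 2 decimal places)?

102.11 kJ/min

R = Σλ_iE_i / (1 + Σλ_ih_i)
Numerator: 0.13×1500 + 0.34×970 + 0.34×2000 + 0.39×1100 = 1634
Denominator: 1 + 0.13×17 + 0.34×15 + 0.34×10 + 0.39×11 = 16
R = 1634/16 = 102.1 kJ/min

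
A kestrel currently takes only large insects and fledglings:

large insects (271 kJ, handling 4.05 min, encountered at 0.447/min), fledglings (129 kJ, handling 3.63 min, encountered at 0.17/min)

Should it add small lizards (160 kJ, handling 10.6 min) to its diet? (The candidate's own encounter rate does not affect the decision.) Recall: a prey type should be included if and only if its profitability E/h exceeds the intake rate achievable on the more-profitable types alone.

No

On large insects and fledglings alone, R = ΣλE/(1+Σλh) = 143.1/3.427 = 41.74 kJ/min.
Profitability of small lizards: 160/10.6 = 15.09 kJ/min.
15.09 < 41.74, so adding small lizards would lower the average — exclude it.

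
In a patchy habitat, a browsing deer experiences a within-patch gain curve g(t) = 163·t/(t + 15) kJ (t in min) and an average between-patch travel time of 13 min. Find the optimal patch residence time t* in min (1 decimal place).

Maximise g(t)/(T+t): set derivative to zero → g'(t)(T+t) = g(t).
g'(t) = 163·15/(t + 15)². Setting 163·15/(t+15)² = 163t/[(t+15)(13+t)] gives 15(13+t) = t(t+15), so t² = 15×13 = 195.
t* = √195 = 13.96 min.

14.0 min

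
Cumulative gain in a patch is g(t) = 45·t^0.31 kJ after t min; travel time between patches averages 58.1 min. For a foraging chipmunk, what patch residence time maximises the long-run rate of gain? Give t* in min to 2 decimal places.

By the marginal value theorem, leave when the instantaneous gain rate g'(t) equals the habitat-wide average g(t)/(T + t).
g'(t) = 0.31·45·t^-0.69. Setting 0.31·45·t^-0.69 = 45·t^0.31/(58.1+t) gives 0.31(58.1+t) = t, so 0.69·t = 0.31×58.1.
t* = 0.31×58.1/0.69 = 26.1 min.

26.10 min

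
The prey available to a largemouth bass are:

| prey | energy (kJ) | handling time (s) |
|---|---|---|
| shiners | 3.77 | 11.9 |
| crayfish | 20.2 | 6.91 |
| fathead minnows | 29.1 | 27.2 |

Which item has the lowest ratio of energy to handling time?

In descending order of E/h:
crayfish: 20.2/6.91 = 2.92 kJ/s
fathead minnows: 29.1/27.2 = 1.07 kJ/s
shiners: 3.77/11.9 = 0.317 kJ/s

shiners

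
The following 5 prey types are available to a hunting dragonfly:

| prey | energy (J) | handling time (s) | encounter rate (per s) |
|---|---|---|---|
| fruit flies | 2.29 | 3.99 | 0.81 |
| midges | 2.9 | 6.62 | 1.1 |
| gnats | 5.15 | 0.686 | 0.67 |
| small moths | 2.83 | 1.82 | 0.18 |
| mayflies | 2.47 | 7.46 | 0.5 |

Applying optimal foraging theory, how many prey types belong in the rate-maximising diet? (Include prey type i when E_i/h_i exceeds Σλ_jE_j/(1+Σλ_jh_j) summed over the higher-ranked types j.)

1

Profitabilities (E/h, J/s): gnats 7.51, small moths 1.55, fruit flies 0.574, midges 0.438, mayflies 0.331. Add prey in this order while the next type's profitability exceeds the intake rate on those already taken.
Rate on top 1: 2.364. small moths: 1.55 < 2.364 → exclude; stop.
Optimal diet: gnats — 1 of 5 types.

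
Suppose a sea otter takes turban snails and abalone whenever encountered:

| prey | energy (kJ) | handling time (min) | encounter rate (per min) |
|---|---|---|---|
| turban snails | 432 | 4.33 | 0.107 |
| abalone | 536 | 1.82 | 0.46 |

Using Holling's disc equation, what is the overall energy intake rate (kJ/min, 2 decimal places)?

127.27 kJ/min

Energy encountered per unit search time: 0.107×432 + 0.46×536 = 292.8 kJ/min.
Handling time per unit search time: 0.107×4.33 + 0.46×1.82 = 1.301.
Rate = 292.8/(1 + 1.301) = 127.3 kJ/min.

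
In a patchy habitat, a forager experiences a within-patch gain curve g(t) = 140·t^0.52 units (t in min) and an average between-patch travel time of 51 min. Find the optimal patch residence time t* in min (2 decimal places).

55.25 min

By the marginal value theorem, leave when the instantaneous gain rate g'(t) equals the habitat-wide average g(t)/(T + t).
g'(t) = 0.52·140·t^-0.48. Setting 0.52·140·t^-0.48 = 140·t^0.52/(51+t) gives 0.52(51+t) = t, so 0.48·t = 0.52×51.
t* = 0.52×51/0.48 = 55.25 min.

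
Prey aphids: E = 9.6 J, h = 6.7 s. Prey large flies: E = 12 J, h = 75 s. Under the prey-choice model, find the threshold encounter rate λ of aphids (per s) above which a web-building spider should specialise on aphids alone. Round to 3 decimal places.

At the threshold, the rate on aphids alone equals the profitability of large flies: λ·9.6/(1 + λ·6.7) = 12/75 = 0.16.
Rearranging, λ(9.6 − 0.16×6.7) = 0.16, so λ = 0.16/8.528 = 0.01876 per s.

0.019 per s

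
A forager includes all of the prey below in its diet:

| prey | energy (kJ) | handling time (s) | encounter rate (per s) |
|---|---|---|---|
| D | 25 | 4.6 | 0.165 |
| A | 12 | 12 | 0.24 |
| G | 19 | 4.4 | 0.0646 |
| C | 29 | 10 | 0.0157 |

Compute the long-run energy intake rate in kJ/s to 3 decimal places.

1.710 kJ/s

Energy encountered per unit search time: 0.165×25 + 0.24×12 + 0.0646×19 + 0.0157×29 = 8.688 kJ/s.
Handling time per unit search time: 0.165×4.6 + 0.24×12 + 0.0646×4.4 + 0.0157×10 = 4.08.
Rate = 8.688/(1 + 4.08) = 1.71 kJ/s.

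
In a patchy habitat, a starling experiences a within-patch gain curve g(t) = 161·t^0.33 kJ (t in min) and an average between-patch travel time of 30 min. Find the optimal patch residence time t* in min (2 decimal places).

14.78 min

Optimal t* satisfies g'(t*) = g(t*)/(T + t*).
g'(t) = 0.33·161·t^-0.67. Setting 0.33·161·t^-0.67 = 161·t^0.33/(30+t) gives 0.33(30+t) = t, so 0.67·t = 0.33×30.
t* = 0.33×30/0.67 = 14.78 min.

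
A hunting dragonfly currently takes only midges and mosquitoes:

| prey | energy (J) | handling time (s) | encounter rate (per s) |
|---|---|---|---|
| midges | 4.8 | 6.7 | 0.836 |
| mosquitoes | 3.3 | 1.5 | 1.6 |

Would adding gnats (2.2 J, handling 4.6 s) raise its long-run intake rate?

On midges and mosquitoes alone, R = ΣλE/(1+Σλh) = 9.293/9.001 = 1.032 J/s.
Profitability of gnats: 2.2/4.6 = 0.4783 J/s.
Since 0.4783 < R, time spent handling gnats is better spent searching.

No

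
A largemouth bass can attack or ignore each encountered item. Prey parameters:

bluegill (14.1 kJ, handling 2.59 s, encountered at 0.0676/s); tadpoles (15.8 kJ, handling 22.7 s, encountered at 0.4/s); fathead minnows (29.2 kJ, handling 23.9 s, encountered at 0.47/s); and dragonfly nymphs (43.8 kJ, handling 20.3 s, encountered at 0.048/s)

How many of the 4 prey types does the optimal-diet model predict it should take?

Profitabilities (E/h, kJ/s): bluegill 5.44, dragonfly nymphs 2.16, fathead minnows 1.22, tadpoles 0.696. Add prey in this order while the next type's profitability exceeds the intake rate on those already taken.
Rate on top 1: 0.8111. dragonfly nymphs: 2.16 > 0.8111 → include.
Rate on top 2: 1.422. fathead minnows: 1.22 < 1.422 → exclude; stop.
Optimal diet: bluegill, dragonfly nymphs — 2 of 4 types.

2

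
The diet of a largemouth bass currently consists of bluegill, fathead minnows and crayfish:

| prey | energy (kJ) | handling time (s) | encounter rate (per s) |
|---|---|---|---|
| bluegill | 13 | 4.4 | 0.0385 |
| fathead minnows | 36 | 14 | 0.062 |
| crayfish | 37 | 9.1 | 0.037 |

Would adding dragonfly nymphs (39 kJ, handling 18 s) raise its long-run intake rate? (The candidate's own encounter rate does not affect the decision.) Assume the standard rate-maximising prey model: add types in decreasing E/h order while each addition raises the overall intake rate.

Yes

On bluegill, fathead minnows and crayfish alone, R = ΣλE/(1+Σλh) = 4.101/2.374 = 1.728 kJ/s.
Profitability of dragonfly nymphs: 39/18 = 2.167 kJ/s.
Since 2.167 > R, including dragonfly nymphs increases the long-run rate.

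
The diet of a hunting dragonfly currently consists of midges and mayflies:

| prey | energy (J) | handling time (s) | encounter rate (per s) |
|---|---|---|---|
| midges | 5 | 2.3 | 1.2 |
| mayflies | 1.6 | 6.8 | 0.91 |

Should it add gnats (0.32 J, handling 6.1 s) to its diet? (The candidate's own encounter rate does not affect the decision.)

On midges and mayflies alone, R = ΣλE/(1+Σλh) = 7.456/9.948 = 0.7495 J/s.
gnats: E/h = 0.32/6.1 = 0.05246 J/s.
0.05246 < 0.7495, so adding gnats would lower the average — exclude it.

No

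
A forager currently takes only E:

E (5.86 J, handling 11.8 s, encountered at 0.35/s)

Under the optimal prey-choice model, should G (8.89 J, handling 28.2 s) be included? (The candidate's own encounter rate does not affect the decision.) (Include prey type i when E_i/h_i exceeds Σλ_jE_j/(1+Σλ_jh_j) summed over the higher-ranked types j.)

No

On E alone, R = ΣλE/(1+Σλh) = 2.051/5.13 = 0.3998 J/s.
Profitability of G: 8.89/28.2 = 0.3152 J/s.
Since 0.3152 < R, time spent handling G is better spent searching.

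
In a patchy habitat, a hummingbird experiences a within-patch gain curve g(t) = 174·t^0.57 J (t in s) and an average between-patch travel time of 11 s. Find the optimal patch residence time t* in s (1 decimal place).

14.6 s

Optimal t* satisfies g'(t*) = g(t*)/(T + t*).
g'(t) = 0.57·174·t^-0.43. Setting 0.57·174·t^-0.43 = 174·t^0.57/(11+t) gives 0.57(11+t) = t, so 0.43·t = 0.57×11.
t* = 0.57×11/0.43 = 14.58 s.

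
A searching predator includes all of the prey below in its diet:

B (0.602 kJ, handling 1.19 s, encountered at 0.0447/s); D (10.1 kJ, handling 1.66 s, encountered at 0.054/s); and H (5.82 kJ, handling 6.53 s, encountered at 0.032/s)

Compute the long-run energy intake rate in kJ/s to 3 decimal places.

0.561 kJ/s

R = (0.0447×0.602 + 0.054×10.1 + 0.032×5.82) / (1 + 0.0447×1.19 + 0.054×1.66 + 0.032×6.53) = 0.7585/1.352 = 0.5611 kJ/s.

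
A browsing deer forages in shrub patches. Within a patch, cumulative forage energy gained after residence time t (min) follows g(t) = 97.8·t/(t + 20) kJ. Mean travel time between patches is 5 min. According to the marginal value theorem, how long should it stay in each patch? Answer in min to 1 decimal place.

Optimal t* satisfies g'(t*) = g(t*)/(T + t*).
g'(t) = 97.8·20/(t + 20)². Setting 97.8·20/(t+20)² = 97.8t/[(t+20)(5+t)] gives 20(5+t) = t(t+20), so t² = 20×5 = 100.
t* = √100 = 10 min.

10.0 min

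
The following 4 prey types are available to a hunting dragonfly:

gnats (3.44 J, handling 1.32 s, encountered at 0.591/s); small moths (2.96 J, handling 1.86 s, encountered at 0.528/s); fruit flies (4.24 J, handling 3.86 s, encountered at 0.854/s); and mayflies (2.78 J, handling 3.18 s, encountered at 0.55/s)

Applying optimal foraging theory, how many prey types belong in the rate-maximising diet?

2

E/h in descending order: gnats 2.61, small moths 1.59, fruit flies 1.1, mayflies 0.874 J/s. The optimal diet is the largest prefix of this list for which every included type satisfies E_i/h_i > R on the types above it.
Rate on top 1: 1.142. small moths: 1.59 > 1.142 → include.
Rate on top 2: 1.302. fruit flies: 1.1 < 1.302 → exclude; stop.
Optimal diet: gnats, small moths — 2 of 4 types.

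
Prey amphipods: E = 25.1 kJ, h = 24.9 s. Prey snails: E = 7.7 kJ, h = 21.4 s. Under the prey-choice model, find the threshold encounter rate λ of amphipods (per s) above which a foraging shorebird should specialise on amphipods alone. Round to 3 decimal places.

At the threshold, the rate on amphipods alone equals the profitability of snails: λ·25.1/(1 + λ·24.9) = 7.7/21.4 = 0.3598.
Rearranging, λ(25.1 − 0.3598×24.9) = 0.3598, so λ = 0.3598/16.14 = 0.02229 per s.

0.022 per s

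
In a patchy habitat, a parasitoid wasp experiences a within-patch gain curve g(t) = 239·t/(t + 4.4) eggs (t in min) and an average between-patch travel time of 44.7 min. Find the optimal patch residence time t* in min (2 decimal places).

Maximise g(t)/(T+t): set derivative to zero → g'(t)(T+t) = g(t).
g'(t) = 239·4.4/(t + 4.4)². Setting 239·4.4/(t+4.4)² = 239t/[(t+4.4)(44.7+t)] gives 4.4(44.7+t) = t(t+4.4), so t² = 4.4×44.7 = 196.7.
t* = √196.7 = 14.02 min.

14.02 min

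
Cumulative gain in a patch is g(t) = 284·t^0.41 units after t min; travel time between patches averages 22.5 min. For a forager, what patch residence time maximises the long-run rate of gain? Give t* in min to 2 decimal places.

Maximise g(t)/(T+t): set derivative to zero → g'(t)(T+t) = g(t).
g'(t) = 0.41·284·t^-0.59. Setting 0.41·284·t^-0.59 = 284·t^0.41/(22.5+t) gives 0.41(22.5+t) = t, so 0.59·t = 0.41×22.5.
t* = 0.41×22.5/0.59 = 15.64 min.

15.64 min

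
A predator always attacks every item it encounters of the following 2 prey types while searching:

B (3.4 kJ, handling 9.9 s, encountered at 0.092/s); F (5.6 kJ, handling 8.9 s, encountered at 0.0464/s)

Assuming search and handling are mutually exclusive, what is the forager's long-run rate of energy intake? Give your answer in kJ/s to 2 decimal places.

0.25 kJ/s

Energy encountered per unit search time: 0.092×3.4 + 0.0464×5.6 = 0.5726 kJ/s.
Handling time per unit search time: 0.092×9.9 + 0.0464×8.9 = 1.324.
Rate = 0.5726/(1 + 1.324) = 0.2464 kJ/s.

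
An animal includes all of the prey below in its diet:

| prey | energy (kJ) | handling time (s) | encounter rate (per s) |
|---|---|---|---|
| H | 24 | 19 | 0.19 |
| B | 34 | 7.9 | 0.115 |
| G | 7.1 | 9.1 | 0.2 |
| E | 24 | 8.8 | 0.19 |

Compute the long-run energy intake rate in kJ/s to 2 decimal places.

R = (0.19×24 + 0.115×34 + 0.2×7.1 + 0.19×24) / (1 + 0.19×19 + 0.115×7.9 + 0.2×9.1 + 0.19×8.8) = 14.45/9.011 = 1.604 kJ/s.

1.60 kJ/s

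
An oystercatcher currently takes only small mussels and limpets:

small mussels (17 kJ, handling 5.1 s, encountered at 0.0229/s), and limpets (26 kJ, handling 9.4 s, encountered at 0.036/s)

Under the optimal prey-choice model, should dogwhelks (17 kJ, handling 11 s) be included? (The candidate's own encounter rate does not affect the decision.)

Intake rate on the current diet: R = (0.0229×17 + 0.036×26) / (1 + 0.0229×5.1 + 0.036×9.4) = 1.325/1.455 = 0.9107 kJ/s.
Profitability of dogwhelks: 17/11 = 1.545 kJ/s.
Since 1.545 > R, including dogwhelks increases the long-run rate.

Yes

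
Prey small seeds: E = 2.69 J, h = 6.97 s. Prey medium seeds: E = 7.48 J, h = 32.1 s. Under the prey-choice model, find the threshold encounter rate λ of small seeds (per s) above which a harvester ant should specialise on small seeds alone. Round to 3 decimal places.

0.219 per s

The zero-one rule: include medium seeds iff E₂/h₂ > λE₁/(1+λh₁). Equality gives the switch point.
λE₁h₂ = E₂ + λE₂h₁ ⇒ λ = E₂/(E₁h₂ − E₂h₁) = 7.48/(86.35 − 52.14) = 0.2186 per s.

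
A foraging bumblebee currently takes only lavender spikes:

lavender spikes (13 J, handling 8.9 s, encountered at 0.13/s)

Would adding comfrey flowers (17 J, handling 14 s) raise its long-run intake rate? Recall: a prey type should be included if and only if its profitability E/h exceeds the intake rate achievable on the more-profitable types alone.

Yes

On lavender spikes alone, R = ΣλE/(1+Σλh) = 1.69/2.157 = 0.7835 J/s.
Profitability of comfrey flowers: 17/14 = 1.214 J/s.
1.214 > 0.7835, so adding comfrey flowers raises the average — include it.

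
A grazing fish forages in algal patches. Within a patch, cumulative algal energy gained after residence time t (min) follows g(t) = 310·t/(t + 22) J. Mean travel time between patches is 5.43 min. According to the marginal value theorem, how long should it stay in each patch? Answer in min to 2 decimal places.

Optimal t* satisfies g'(t*) = g(t*)/(T + t*).
g'(t) = 310·22/(t + 22)². Setting 310·22/(t+22)² = 310t/[(t+22)(5.43+t)] gives 22(5.43+t) = t(t+22), so t² = 22×5.43 = 119.5.
t* = √119.5 = 10.93 min.

10.93 min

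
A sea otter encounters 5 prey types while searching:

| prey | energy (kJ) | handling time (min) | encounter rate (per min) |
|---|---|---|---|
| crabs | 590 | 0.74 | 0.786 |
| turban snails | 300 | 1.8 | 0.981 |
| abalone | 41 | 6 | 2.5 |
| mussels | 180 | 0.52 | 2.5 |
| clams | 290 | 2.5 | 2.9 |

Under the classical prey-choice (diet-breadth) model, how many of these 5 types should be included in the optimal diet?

2

E/h in descending order: crabs 797, mussels 346, turban snails 167, clams 116, abalone 6.83 kJ/min. The optimal diet is the largest prefix of this list for which every included type satisfies E_i/h_i > R on the types above it.
Rate on top 1: 293.2. mussels: 346 > 293.2 → include.
Rate on top 2: 317.1. turban snails: 167 < 317.1 → exclude; stop.
Optimal diet: crabs, mussels — 2 of 5 types.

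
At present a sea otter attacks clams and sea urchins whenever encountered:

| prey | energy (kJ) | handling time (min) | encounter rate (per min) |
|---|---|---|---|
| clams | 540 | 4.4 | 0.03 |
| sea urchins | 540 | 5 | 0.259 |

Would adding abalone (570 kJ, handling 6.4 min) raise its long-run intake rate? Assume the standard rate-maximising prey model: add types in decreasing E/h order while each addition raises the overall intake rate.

Intake rate on the current diet: R = (0.03×540 + 0.259×540) / (1 + 0.03×4.4 + 0.259×5) = 156.1/2.427 = 64.3 kJ/min.
abalone: E/h = 570/6.4 = 89.06 kJ/min.
89.06 > 64.3, so adding abalone raises the average — include it.

Yes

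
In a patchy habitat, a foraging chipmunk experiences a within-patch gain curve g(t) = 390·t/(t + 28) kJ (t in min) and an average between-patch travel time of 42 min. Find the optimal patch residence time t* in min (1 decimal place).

34.3 min

Maximise g(t)/(T+t): set derivative to zero → g'(t)(T+t) = g(t).
g'(t) = 390·28/(t + 28)². Setting 390·28/(t+28)² = 390t/[(t+28)(42+t)] gives 28(42+t) = t(t+28), so t² = 28×42 = 1176.
t* = √1176 = 34.29 min.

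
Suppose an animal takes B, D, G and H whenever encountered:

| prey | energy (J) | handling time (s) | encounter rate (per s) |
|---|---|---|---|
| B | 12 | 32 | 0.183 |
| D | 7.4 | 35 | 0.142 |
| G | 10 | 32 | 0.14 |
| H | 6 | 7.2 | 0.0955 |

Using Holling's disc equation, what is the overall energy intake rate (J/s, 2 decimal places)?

Energy encountered per unit search time: 0.183×12 + 0.142×7.4 + 0.14×10 + 0.0955×6 = 5.22 J/s.
Handling time per unit search time: 0.183×32 + 0.142×35 + 0.14×32 + 0.0955×7.2 = 15.99.
Rate = 5.22/(1 + 15.99) = 0.3072 J/s.

0.31 J/s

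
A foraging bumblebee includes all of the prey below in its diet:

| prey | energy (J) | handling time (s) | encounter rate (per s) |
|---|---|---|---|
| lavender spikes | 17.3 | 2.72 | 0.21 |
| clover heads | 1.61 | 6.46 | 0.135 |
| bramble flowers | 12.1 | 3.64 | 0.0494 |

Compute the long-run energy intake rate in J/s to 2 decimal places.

R = Σλ_iE_i / (1 + Σλ_ih_i)
Numerator: 0.21×17.3 + 0.135×1.61 + 0.0494×12.1 = 4.448
Denominator: 1 + 0.21×2.72 + 0.135×6.46 + 0.0494×3.64 = 2.623
R = 4.448/2.623 = 1.696 J/s

1.70 J/s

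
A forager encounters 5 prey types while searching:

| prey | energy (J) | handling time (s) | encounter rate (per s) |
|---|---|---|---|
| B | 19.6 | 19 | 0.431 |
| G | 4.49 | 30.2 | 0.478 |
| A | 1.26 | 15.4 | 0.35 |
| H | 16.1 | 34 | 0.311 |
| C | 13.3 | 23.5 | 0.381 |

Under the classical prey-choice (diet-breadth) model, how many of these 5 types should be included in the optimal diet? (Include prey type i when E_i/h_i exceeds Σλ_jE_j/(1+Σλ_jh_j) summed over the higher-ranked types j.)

1

E/h in descending order: B 1.03, C 0.566, H 0.474, G 0.149, A 0.0818 J/s. The optimal diet is the largest prefix of this list for which every included type satisfies E_i/h_i > R on the types above it.
Rate on top 1: 0.9193. C: 0.566 < 0.9193 → exclude; stop.
Optimal diet: B — 1 of 5 types.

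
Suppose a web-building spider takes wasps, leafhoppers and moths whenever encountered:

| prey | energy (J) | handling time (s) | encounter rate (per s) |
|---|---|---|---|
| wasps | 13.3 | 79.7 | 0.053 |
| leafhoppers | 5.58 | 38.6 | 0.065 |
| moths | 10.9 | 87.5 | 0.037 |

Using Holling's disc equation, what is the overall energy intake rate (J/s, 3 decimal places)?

R = (0.053×13.3 + 0.065×5.58 + 0.037×10.9) / (1 + 0.053×79.7 + 0.065×38.6 + 0.037×87.5) = 1.471/10.97 = 0.1341 J/s.

0.134 J/s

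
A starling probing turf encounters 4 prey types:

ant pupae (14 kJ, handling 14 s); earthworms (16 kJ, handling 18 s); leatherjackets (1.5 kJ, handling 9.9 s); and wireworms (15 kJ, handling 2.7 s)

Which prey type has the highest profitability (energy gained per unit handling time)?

wireworms

In descending order of E/h:
wireworms: 15/2.7 = 5.56 kJ/s
ant pupae: 14/14 = 1 kJ/s
earthworms: 16/18 = 0.889 kJ/s
leatherjackets: 1.5/9.9 = 0.152 kJ/s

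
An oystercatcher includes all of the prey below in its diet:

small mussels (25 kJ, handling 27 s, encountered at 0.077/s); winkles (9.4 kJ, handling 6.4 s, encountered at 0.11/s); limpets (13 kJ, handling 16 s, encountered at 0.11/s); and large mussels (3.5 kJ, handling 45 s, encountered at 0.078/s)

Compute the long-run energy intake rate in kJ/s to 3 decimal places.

Energy encountered per unit search time: 0.077×25 + 0.11×9.4 + 0.11×13 + 0.078×3.5 = 4.662 kJ/s.
Handling time per unit search time: 0.077×27 + 0.11×6.4 + 0.11×16 + 0.078×45 = 8.053.
Rate = 4.662/(1 + 8.053) = 0.515 kJ/s.

0.515 kJ/s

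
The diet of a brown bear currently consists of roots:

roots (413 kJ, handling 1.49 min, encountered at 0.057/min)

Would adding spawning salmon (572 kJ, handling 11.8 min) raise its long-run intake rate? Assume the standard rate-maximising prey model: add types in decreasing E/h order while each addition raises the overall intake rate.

Yes

On roots alone, R = ΣλE/(1+Σλh) = 23.54/1.085 = 21.7 kJ/min.
spawning salmon: E/h = 572/11.8 = 48.47 kJ/min.
Since 48.47 > R, including spawning salmon increases the long-run rate.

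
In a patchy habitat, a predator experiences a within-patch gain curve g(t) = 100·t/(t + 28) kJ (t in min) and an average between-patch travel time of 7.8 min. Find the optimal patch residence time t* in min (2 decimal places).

14.78 min

Maximise g(t)/(T+t): set derivative to zero → g'(t)(T+t) = g(t).
g'(t) = 100·28/(t + 28)². Setting 100·28/(t+28)² = 100t/[(t+28)(7.8+t)] gives 28(7.8+t) = t(t+28), so t² = 28×7.8 = 218.4.
t* = √218.4 = 14.78 min.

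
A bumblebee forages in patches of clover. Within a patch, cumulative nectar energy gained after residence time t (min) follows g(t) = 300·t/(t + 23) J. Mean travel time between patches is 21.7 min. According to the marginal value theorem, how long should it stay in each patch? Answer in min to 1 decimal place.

By the marginal value theorem, leave when the instantaneous gain rate g'(t) equals the habitat-wide average g(t)/(T + t).
g'(t) = 300·23/(t + 23)². Setting 300·23/(t+23)² = 300t/[(t+23)(21.7+t)] gives 23(21.7+t) = t(t+23), so t² = 23×21.7 = 499.1.
t* = √499.1 = 22.34 min.

22.3 min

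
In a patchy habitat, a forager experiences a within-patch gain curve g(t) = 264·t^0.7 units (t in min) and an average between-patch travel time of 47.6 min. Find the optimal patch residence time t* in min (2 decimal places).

Optimal t* satisfies g'(t*) = g(t*)/(T + t*).
g'(t) = 0.7·264·t^-0.3. Setting 0.7·264·t^-0.3 = 264·t^0.7/(47.6+t) gives 0.7(47.6+t) = t, so 0.30·t = 0.7×47.6.
t* = 0.7×47.6/0.30 = 111.1 min.

111.07 min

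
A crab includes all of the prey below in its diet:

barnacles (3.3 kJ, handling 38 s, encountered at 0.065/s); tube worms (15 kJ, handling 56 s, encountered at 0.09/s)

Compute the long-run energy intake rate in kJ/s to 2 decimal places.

0.18 kJ/s

R = (0.065×3.3 + 0.09×15) / (1 + 0.065×38 + 0.09×56) = 1.564/8.51 = 0.1838 kJ/s.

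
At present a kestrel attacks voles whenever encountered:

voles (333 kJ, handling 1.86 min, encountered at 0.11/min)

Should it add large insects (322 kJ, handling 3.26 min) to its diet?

Current rate: (0.11×333)/(1 + 0.11×1.86) = 30.41 kJ/min.
large insects: E/h = 322/3.26 = 98.77 kJ/min.
98.77 > 30.41, so adding large insects raises the average — include it.

Yes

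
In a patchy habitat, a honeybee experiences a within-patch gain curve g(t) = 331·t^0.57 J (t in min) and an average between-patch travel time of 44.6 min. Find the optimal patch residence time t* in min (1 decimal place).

59.1 min

Optimal t* satisfies g'(t*) = g(t*)/(T + t*).
g'(t) = 0.57·331·t^-0.43. Setting 0.57·331·t^-0.43 = 331·t^0.57/(44.6+t) gives 0.57(44.6+t) = t, so 0.43·t = 0.57×44.6.
t* = 0.57×44.6/0.43 = 59.12 min.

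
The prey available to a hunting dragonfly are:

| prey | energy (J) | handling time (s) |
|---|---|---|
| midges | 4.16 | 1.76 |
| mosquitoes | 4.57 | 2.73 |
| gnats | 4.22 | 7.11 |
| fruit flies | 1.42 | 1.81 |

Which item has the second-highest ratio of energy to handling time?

mosquitoes

Profitability E/h (J/s): midges = 4.16/1.76 = 2.36, mosquitoes = 4.57/2.73 = 1.67, gnats = 4.22/7.11 = 0.594, fruit flies = 1.42/1.81 = 0.785.
Ranked: midges > mosquitoes > fruit flies > gnats.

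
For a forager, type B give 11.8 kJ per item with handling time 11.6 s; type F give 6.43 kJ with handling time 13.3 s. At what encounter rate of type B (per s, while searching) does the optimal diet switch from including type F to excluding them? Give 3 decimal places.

At the threshold, the rate on type B alone equals the profitability of type F: λ·11.8/(1 + λ·11.6) = 6.43/13.3 = 0.4835.
Rearranging, λ(11.8 − 0.4835×11.6) = 0.4835, so λ = 0.4835/6.192 = 0.07808 per s.

0.078 per s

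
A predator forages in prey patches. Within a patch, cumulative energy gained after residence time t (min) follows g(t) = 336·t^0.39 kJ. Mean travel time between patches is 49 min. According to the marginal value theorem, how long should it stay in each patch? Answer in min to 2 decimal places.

31.33 min

By the marginal value theorem, leave when the instantaneous gain rate g'(t) equals the habitat-wide average g(t)/(T + t).
g'(t) = 0.39·336·t^-0.61. Setting 0.39·336·t^-0.61 = 336·t^0.39/(49+t) gives 0.39(49+t) = t, so 0.61·t = 0.39×49.
t* = 0.39×49/0.61 = 31.33 min.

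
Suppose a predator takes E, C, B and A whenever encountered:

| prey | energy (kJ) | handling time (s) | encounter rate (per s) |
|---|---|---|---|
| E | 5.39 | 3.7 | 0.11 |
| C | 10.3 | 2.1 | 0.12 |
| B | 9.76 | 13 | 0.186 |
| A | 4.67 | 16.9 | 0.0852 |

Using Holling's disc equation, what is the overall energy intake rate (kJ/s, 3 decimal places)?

Energy encountered per unit search time: 0.11×5.39 + 0.12×10.3 + 0.186×9.76 + 0.0852×4.67 = 4.042 kJ/s.
Handling time per unit search time: 0.11×3.7 + 0.12×2.1 + 0.186×13 + 0.0852×16.9 = 4.517.
Rate = 4.042/(1 + 4.517) = 0.7327 kJ/s.

0.733 kJ/s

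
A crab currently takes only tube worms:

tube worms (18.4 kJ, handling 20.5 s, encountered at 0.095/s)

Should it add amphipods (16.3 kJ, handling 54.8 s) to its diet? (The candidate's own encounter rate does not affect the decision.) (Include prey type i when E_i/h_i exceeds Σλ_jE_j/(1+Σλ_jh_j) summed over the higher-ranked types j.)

On tube worms alone, R = ΣλE/(1+Σλh) = 1.748/2.947 = 0.593 kJ/s.
Profitability of amphipods: 16.3/54.8 = 0.2974 kJ/s.
Since 0.2974 < R, time spent handling amphipods is better spent searching.

No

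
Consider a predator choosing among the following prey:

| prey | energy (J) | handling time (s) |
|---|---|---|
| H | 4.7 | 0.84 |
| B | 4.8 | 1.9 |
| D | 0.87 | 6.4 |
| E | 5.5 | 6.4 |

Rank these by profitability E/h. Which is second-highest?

Profitability E/h (J/s): H = 4.7/0.84 = 5.6, B = 4.8/1.9 = 2.53, D = 0.87/6.4 = 0.136, E = 5.5/6.4 = 0.859.
Ranked: H > B > E > D.

B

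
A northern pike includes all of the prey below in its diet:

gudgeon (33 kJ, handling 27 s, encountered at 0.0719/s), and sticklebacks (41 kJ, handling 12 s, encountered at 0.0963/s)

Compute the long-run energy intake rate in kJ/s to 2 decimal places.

1.54 kJ/s

Energy encountered per unit search time: 0.0719×33 + 0.0963×41 = 6.321 kJ/s.
Handling time per unit search time: 0.0719×27 + 0.0963×12 = 3.097.
Rate = 6.321/(1 + 3.097) = 1.543 kJ/s.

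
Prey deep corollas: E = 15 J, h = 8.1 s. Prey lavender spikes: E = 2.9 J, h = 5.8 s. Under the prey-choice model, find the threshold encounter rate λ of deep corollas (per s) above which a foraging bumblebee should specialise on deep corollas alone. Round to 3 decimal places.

0.046 per s

At the threshold, the rate on deep corollas alone equals the profitability of lavender spikes: λ·15/(1 + λ·8.1) = 2.9/5.8 = 0.5.
Rearranging, λ(15 − 0.5×8.1) = 0.5, so λ = 0.5/10.95 = 0.04566 per s.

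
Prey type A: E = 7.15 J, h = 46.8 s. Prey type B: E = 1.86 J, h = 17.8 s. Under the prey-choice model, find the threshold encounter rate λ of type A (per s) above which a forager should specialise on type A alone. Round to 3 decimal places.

The zero-one rule: include type B iff E₂/h₂ > λE₁/(1+λh₁). Equality gives the switch point.
λE₁h₂ = E₂ + λE₂h₁ ⇒ λ = E₂/(E₁h₂ − E₂h₁) = 1.86/(127.3 − 87.05) = 0.04624 per s.

0.046 per s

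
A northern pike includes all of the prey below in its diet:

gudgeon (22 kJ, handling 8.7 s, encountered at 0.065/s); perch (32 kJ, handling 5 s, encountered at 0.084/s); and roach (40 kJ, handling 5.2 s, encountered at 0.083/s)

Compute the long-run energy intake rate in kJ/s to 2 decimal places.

3.08 kJ/s

R = Σλ_iE_i / (1 + Σλ_ih_i)
Numerator: 0.065×22 + 0.084×32 + 0.083×40 = 7.438
Denominator: 1 + 0.065×8.7 + 0.084×5 + 0.083×5.2 = 2.417
R = 7.438/2.417 = 3.077 kJ/s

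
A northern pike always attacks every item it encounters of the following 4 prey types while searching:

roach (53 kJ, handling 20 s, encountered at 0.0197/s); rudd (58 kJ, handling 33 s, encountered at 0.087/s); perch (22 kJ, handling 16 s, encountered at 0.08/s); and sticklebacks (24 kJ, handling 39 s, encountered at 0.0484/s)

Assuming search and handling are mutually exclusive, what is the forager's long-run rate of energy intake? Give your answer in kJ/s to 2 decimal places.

1.21 kJ/s

R = (0.0197×53 + 0.087×58 + 0.08×22 + 0.0484×24) / (1 + 0.0197×20 + 0.087×33 + 0.08×16 + 0.0484×39) = 9.012/7.433 = 1.212 kJ/s.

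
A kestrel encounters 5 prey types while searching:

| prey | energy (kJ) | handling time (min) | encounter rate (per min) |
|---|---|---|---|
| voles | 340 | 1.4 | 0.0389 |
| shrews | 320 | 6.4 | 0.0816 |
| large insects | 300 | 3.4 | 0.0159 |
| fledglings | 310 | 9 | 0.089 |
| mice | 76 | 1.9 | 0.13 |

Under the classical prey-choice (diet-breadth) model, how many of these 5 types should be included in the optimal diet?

5

Rank by E/h (kJ/min): voles 243, large insects 88.2, shrews 50, mice 40, fledglings 34.4. Include each in turn until the next type's E/h falls below the running intake rate.
Rate on top 1: 12.54. large insects: 88.2 > 12.54 → include.
Rate on top 2: 16.23. shrews: 50 > 16.23 → include.
Rate on top 3: 27.05. mice: 40 > 27.05 → include.
Rate on top 4: 28.75. fledglings: 34.4 > 28.75 → include.
Optimal diet: voles, large insects, shrews, mice, fledglings — 5 of 5 types.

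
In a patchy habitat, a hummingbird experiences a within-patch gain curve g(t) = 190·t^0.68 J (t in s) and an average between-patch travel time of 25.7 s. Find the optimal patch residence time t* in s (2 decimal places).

54.61 s

By the marginal value theorem, leave when the instantaneous gain rate g'(t) equals the habitat-wide average g(t)/(T + t).
g'(t) = 0.68·190·t^-0.32. Setting 0.68·190·t^-0.32 = 190·t^0.68/(25.7+t) gives 0.68(25.7+t) = t, so 0.32·t = 0.68×25.7.
t* = 0.68×25.7/0.32 = 54.61 s.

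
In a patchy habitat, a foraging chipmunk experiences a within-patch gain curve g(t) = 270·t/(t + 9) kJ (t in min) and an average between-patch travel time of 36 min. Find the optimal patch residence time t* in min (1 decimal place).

Maximise g(t)/(T+t): set derivative to zero → g'(t)(T+t) = g(t).
g'(t) = 270·9/(t + 9)². Setting 270·9/(t+9)² = 270t/[(t+9)(36+t)] gives 9(36+t) = t(t+9), so t² = 9×36 = 324.
t* = √324 = 18 min.

18.0 min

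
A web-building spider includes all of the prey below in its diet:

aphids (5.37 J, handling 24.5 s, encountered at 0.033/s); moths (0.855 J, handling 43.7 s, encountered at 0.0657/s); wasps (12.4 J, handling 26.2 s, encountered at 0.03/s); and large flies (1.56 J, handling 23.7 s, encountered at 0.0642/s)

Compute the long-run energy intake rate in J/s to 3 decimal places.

R = (0.033×5.37 + 0.0657×0.855 + 0.03×12.4 + 0.0642×1.56) / (1 + 0.033×24.5 + 0.0657×43.7 + 0.03×26.2 + 0.0642×23.7) = 0.7055/6.987 = 0.101 J/s.

0.101 J/s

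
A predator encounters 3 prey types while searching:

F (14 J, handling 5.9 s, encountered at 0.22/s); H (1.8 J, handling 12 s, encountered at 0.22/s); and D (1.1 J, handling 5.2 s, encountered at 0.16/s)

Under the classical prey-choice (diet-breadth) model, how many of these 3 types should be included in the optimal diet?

Profitabilities (E/h, J/s): F 2.37, D 0.212, H 0.15. Add prey in this order while the next type's profitability exceeds the intake rate on those already taken.
Rate on top 1: 1.34. D: 0.212 < 1.34 → exclude; stop.
Optimal diet: F — 1 of 3 types.

1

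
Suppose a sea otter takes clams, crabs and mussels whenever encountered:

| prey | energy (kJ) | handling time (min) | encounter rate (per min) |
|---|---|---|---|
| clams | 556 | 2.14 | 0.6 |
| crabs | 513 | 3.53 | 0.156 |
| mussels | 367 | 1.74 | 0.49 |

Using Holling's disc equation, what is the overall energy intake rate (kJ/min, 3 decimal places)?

R = (0.6×556 + 0.156×513 + 0.49×367) / (1 + 0.6×2.14 + 0.156×3.53 + 0.49×1.74) = 593.5/3.687 = 160.9 kJ/min.

160.947 kJ/min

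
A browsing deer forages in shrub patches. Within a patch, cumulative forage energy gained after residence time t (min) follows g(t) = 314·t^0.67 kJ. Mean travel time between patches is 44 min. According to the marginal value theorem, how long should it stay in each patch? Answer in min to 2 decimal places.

89.33 min

Optimal t* satisfies g'(t*) = g(t*)/(T + t*).
g'(t) = 0.67·314·t^-0.33. Setting 0.67·314·t^-0.33 = 314·t^0.67/(44+t) gives 0.67(44+t) = t, so 0.33·t = 0.67×44.
t* = 0.67×44/0.33 = 89.33 min.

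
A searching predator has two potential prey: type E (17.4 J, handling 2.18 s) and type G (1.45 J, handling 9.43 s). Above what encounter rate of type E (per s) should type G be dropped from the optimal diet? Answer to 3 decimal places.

The zero-one rule: include type G iff E₂/h₂ > λE₁/(1+λh₁). Equality gives the switch point.
λE₁h₂ = E₂ + λE₂h₁ ⇒ λ = E₂/(E₁h₂ − E₂h₁) = 1.45/(164.1 − 3.161) = 0.009011 per s.

0.009 per s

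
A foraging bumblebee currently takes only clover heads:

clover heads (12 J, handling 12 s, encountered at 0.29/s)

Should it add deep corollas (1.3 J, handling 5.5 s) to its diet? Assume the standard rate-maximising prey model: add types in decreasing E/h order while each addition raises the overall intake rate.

Current rate: (0.29×12)/(1 + 0.29×12) = 0.7768 J/s.
Profitability of deep corollas: 1.3/5.5 = 0.2364 J/s.
0.2364 < 0.7768, so adding deep corollas would lower the average — exclude it.

No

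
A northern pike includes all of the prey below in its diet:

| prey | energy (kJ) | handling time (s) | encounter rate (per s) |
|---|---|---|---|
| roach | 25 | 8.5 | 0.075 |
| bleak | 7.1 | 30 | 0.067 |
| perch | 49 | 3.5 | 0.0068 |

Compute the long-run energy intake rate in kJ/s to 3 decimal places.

0.731 kJ/s

R = Σλ_iE_i / (1 + Σλ_ih_i)
Numerator: 0.075×25 + 0.067×7.1 + 0.0068×49 = 2.684
Denominator: 1 + 0.075×8.5 + 0.067×30 + 0.0068×3.5 = 3.671
R = 2.684/3.671 = 0.731 kJ/s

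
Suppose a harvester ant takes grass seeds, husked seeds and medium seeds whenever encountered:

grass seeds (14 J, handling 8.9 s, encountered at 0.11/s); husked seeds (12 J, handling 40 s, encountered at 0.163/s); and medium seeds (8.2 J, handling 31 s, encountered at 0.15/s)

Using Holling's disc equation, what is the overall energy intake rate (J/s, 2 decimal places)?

0.36 J/s

R = (0.11×14 + 0.163×12 + 0.15×8.2) / (1 + 0.11×8.9 + 0.163×40 + 0.15×31) = 4.726/13.15 = 0.3594 J/s.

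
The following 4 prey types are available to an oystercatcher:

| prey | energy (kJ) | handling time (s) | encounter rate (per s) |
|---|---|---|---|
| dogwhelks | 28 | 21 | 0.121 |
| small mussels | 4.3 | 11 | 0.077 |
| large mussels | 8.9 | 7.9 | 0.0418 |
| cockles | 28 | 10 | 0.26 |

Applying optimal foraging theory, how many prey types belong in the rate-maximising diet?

1

Profitabilities (E/h, kJ/s): cockles 2.8, dogwhelks 1.33, large mussels 1.13, small mussels 0.391. Add prey in this order while the next type's profitability exceeds the intake rate on those already taken.
Rate on top 1: 2.022. dogwhelks: 1.33 < 2.022 → exclude; stop.
Optimal diet: cockles — 1 of 4 types.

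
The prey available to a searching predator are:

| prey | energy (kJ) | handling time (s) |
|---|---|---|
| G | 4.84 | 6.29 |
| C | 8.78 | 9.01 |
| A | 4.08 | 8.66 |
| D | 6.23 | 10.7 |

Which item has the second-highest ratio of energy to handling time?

G

Profitability E/h (kJ/s): G = 4.84/6.29 = 0.769, C = 8.78/9.01 = 0.974, A = 4.08/8.66 = 0.471, D = 6.23/10.7 = 0.582.
Ranked: C > G > D > A.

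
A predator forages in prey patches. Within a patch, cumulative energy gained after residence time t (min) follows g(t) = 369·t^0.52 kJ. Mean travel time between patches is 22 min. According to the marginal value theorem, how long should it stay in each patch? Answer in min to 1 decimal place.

Maximise g(t)/(T+t): set derivative to zero → g'(t)(T+t) = g(t).
g'(t) = 0.52·369·t^-0.48. Setting 0.52·369·t^-0.48 = 369·t^0.52/(22+t) gives 0.52(22+t) = t, so 0.48·t = 0.52×22.
t* = 0.52×22/0.48 = 23.83 min.

23.8 min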